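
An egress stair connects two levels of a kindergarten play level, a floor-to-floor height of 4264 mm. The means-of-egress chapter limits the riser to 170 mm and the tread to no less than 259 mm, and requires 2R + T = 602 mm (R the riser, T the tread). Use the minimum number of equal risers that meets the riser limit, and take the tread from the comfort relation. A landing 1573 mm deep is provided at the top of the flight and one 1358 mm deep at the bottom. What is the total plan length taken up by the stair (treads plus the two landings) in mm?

9781 mm

At most 170 each: 4264/170 = 25.08, giving 26 risers.
R = 4264 ÷ 26 = 164 mm.
Tread T = 602 − 2 × 164 = 274 mm (≥ 259 mm).
26 risers give 25 treads; going = 25 × 274 = 6850 mm.
Enclosure = 6850 + 1573 + 1358 = 9781 mm.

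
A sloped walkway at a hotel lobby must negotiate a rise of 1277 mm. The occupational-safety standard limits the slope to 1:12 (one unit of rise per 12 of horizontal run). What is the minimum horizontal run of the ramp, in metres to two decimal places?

At 1:12 the run is 12 × 1277 = 15324 mm.
15324 mm = 15.32 m.

15.32 m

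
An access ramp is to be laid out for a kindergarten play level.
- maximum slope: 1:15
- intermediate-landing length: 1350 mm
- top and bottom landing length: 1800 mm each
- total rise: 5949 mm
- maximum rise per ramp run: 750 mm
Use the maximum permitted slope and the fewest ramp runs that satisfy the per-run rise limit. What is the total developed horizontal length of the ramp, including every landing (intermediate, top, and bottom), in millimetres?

102285 mm

At most 750 each: 5949/750 = 7.93, giving 8 ramp runs. That means 7 intermediate landings.
Ramp run (horizontal) at 1:15: 5949 × 15 = 89235 mm.
Intermediate landings: 7 × 1350 = 9450 mm.
Top and bottom landings: 2 × 1800 = 3600 mm.
Total = 89235 + 9450 + 3600 = 102285 mm.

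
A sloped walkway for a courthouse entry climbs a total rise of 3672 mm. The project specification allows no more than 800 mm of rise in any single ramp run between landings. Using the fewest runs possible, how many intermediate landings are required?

4 intermediate landings

⌈3672/800⌉ = 5 ramp runs.
5 runs are separated by 4 intermediate landings.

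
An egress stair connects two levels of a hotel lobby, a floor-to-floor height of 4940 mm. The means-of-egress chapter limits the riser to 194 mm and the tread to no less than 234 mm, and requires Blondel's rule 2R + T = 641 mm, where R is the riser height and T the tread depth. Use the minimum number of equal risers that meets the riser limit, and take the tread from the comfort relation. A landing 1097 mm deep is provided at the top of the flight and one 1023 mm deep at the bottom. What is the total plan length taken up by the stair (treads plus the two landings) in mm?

4940 / 194 = 25.46, so 26 risers are needed.
Riser R = 4940 / 26 = 190 mm, within the 194 mm limit.
Tread T = 641 − 2 × 190 = 261 mm (≥ 234 mm).
Going = (26 − 1) × 261 = 6525 mm.
Enclosure = 6525 + 1097 + 1023 = 8645 mm.

8645 mm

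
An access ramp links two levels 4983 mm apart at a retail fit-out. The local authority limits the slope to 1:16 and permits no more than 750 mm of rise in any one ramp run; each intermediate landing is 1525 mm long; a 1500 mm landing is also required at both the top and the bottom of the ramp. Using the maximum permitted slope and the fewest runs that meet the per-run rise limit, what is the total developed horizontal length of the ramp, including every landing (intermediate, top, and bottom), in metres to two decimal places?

⌈4983/750⌉ = 7 ramp runs. That means 6 intermediate landings.
Ramp run (horizontal) at 1:16: 4983 × 16 = 79728 mm.
6 intermediate landings contribute 6 × 1525 = 9150 mm.
Top and bottom landings: 2 × 1500 = 3000 mm.
Total = 79728 + 9150 + 3000 = 91878 mm.
= 91.88 m.

91.88 m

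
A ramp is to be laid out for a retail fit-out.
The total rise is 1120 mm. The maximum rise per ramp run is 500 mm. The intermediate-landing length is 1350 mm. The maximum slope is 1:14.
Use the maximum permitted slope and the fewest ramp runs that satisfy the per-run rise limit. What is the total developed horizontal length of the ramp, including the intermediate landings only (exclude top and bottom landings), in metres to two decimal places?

18.38 m

At most 500 each: 1120/500 = 2.24, giving 3 ramp runs. That means 2 intermediate landings.
Ramp run (horizontal) at 1:14: 1120 × 14 = 15680 mm.
Intermediate landings: 2 × 1350 = 2700 mm.
Developed length = 15680 + 2700 = 18380 mm.
= 18.38 m.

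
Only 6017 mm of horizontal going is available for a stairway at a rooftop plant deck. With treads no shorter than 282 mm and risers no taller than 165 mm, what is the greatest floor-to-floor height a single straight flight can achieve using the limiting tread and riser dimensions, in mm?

Treads that fit: ⌊6017 / 282⌋ = 21.
Risers = treads + 1 = 22.
Maximum height = 22 × 165 = 3630 mm.

3630 mm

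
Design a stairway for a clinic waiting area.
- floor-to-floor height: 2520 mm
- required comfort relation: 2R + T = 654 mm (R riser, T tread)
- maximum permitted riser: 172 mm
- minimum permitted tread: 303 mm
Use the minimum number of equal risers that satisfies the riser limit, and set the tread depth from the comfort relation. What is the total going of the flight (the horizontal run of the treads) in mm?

At most 172 each: 2520/172 = 14.65, giving 15 risers.
Each riser is 2520/15 = 168 mm (≤ 172 mm).
From 2R + T = 654: T = 654 − 336 = 318 mm.
Going = (15 − 1) × 318 = 4452 mm.

4452 mm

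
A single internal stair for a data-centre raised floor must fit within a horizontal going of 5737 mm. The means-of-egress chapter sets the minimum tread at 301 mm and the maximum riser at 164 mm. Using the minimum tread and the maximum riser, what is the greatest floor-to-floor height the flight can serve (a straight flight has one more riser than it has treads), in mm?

Treads that fit: ⌊5737 / 301⌋ = 19.
Risers = treads + 1 = 20.
Maximum height = 20 × 164 = 3280 mm.

3280 mm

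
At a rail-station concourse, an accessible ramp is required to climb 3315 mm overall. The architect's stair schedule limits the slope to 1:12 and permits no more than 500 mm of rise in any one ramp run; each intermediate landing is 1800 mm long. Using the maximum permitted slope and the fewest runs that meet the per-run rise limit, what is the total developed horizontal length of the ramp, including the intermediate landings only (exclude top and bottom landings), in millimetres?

At most 500 each: 3315/500 = 6.63, giving 7 ramp runs. That means 6 intermediate landings.
Ramp run (horizontal) at 1:12: 3315 × 12 = 39780 mm.
Intermediate landings: 6 × 1800 = 10800 mm.
Total developed length = 39780 + 10800 = 50580 mm.

50580 mm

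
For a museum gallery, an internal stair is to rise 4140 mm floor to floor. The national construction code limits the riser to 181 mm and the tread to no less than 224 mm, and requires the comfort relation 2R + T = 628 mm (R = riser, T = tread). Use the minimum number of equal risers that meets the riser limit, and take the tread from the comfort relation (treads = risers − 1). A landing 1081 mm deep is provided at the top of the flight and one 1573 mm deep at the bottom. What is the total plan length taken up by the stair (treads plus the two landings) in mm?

At most 181 each: 4140/181 = 22.87, giving 23 risers.
R = 4140 ÷ 23 = 180 mm.
From 2R + T = 628: T = 628 − 360 = 268 mm.
23 risers give 22 treads; going = 22 × 268 = 5896 mm.
Add landings: 5896 + 1081 + 1573 = 8550 mm.

8550 mm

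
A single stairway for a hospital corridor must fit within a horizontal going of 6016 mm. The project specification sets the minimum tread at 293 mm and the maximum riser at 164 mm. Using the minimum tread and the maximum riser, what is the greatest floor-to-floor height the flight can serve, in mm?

Treads that fit: ⌊6016 / 293⌋ = 20.
Risers = treads + 1 = 21.
Maximum height = 21 × 164 = 3444 mm.

3444 mm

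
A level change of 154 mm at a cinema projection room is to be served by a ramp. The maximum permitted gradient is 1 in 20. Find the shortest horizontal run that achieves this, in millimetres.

Run = rise × 20 = 154 × 20 = 3080 mm.

3080 mm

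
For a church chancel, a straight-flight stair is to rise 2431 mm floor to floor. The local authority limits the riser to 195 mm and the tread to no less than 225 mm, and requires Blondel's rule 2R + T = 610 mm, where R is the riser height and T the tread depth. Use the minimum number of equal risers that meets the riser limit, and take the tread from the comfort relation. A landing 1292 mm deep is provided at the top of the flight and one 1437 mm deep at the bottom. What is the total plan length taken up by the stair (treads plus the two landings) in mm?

2431 / 195 = 12.47, so 13 risers are needed.
Riser R = 2431 / 13 = 187 mm, within the 195 mm limit.
From 2R + T = 610: T = 610 − 374 = 236 mm.
Treads = 13 − 1 = 12; going = 12 × 236 = 2832 mm.
Enclosure = 2832 + 1292 + 1437 = 5561 mm.

5561 mm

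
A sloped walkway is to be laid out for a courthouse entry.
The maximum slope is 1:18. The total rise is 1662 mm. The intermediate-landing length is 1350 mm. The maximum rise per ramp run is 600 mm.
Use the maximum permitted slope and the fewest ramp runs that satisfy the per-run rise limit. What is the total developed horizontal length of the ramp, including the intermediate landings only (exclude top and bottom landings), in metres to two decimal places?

32.62 m

1662 / 600 = 2.770 → round up to 3 ramp runs. That means 2 intermediate landings.
Ramp run (horizontal) at 1:18: 1662 × 18 = 29916 mm.
Intermediate landings: 2 × 1350 = 2700 mm.
Developed length = 29916 + 2700 = 32616 mm.
= 32.62 m.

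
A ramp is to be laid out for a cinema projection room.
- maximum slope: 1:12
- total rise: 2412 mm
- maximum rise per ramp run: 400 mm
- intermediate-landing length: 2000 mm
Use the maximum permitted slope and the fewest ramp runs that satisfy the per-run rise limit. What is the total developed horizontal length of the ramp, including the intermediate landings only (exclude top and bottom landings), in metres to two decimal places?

2412 / 400 = 6.03, so 7 ramp runs are needed. That means 6 intermediate landings.
Ramp run (horizontal) at 1:12: 2412 × 12 = 28944 mm.
Intermediate landings: 6 × 2000 = 12000 mm.
Developed length = 28944 + 12000 = 40944 mm.
= 40.94 m.

40.94 m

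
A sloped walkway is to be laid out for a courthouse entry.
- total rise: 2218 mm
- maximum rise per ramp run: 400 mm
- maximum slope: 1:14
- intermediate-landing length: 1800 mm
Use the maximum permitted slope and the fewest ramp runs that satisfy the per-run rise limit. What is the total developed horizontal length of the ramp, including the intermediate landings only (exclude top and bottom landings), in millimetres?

⌈2218/400⌉ = 6 ramp runs. That means 5 intermediate landings.
Ramp run (horizontal) at 1:14: 2218 × 14 = 31052 mm.
Intermediate landings: 5 × 1800 = 9000 mm.
Total developed length = 31052 + 9000 = 40052 mm.

40052 mm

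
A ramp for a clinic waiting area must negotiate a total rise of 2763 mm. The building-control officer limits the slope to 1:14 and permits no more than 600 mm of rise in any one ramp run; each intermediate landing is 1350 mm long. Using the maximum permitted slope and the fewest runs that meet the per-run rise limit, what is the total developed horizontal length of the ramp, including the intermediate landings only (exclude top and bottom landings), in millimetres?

44082 mm

2763 / 600 = 4.605 → round up to 5 ramp runs. That means 4 intermediate landings.
Ramp run (horizontal) at 1:14: 2763 × 14 = 38682 mm.
Intermediate landings: 4 × 1350 = 5400 mm.
Total developed length = 38682 + 5400 = 44082 mm.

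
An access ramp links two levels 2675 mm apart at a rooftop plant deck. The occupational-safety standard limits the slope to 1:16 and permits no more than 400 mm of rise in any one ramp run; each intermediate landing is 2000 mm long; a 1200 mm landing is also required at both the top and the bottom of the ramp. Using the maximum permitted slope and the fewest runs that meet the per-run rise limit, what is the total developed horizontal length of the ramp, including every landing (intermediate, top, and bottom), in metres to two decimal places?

57.20 m

⌈2675/400⌉ = 7 ramp runs. That means 6 intermediate landings.
Horizontal run for 2675 mm of rise at 1:16 is 2675 × 16 = 42800 mm.
6 intermediate landings contribute 6 × 2000 = 12000 mm.
Top and bottom landings: 2 × 1200 = 2400 mm.
Total = 42800 + 12000 + 2400 = 57200 mm.
= 57.20 m.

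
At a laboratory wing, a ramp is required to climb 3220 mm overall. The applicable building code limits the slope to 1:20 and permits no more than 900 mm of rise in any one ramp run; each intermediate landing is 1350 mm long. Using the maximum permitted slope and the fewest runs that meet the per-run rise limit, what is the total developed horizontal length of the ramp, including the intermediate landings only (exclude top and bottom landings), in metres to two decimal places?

At most 900 each: 3220/900 = 3.58, giving 4 ramp runs. That means 3 intermediate landings.
Ramp run (horizontal) at 1:20: 3220 × 20 = 64400 mm.
3 intermediate landings contribute 3 × 1350 = 4050 mm.
Developed length = 64400 + 4050 = 68450 mm.
= 68.45 m.

68.45 m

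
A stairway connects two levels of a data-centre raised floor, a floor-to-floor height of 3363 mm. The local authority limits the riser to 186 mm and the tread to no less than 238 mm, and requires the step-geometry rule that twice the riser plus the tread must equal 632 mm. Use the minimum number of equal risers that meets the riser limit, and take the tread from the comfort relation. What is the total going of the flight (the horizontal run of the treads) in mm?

5004 mm

At most 186 each: 3363/186 = 18.08, giving 19 risers.
R = 3363 ÷ 19 = 177 mm.
From 2R + T = 632: T = 632 − 354 = 278 mm.
19 risers give 18 treads; going = 18 × 278 = 5004 mm.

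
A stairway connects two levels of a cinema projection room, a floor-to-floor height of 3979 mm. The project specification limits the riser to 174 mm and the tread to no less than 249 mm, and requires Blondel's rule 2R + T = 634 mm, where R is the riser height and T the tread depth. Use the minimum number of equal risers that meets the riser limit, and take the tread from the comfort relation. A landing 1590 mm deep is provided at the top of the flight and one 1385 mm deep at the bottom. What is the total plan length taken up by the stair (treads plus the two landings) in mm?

3979 / 174 = 22.87, so 23 risers are needed.
R = 3979 ÷ 23 = 173 mm.
Tread T = 634 − 2 × 173 = 288 mm (≥ 249 mm).
Treads = 23 − 1 = 22; going = 22 × 288 = 6336 mm.
Add landings: 6336 + 1590 + 1385 = 9311 mm.

9311 mm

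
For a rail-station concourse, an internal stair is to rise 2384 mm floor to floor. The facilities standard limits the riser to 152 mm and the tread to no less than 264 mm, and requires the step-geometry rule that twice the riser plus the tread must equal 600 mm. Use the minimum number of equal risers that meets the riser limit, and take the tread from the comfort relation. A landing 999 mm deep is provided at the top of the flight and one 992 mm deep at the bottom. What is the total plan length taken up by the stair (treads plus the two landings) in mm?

2384 / 152 = 15.684 → round up to 16 risers.
Riser R = 2384 / 16 = 149 mm, within the 152 mm limit.
Tread T = 600 − 2 × 149 = 302 mm (≥ 264 mm).
Going = (16 − 1) × 302 = 4530 mm.
Enclosure = 4530 + 999 + 992 = 6521 mm.

6521 mm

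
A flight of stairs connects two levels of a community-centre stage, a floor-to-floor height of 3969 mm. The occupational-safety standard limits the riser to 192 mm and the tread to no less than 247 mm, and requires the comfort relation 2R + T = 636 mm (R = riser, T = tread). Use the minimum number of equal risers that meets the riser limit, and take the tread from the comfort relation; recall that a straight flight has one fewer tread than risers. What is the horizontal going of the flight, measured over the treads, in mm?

3969 / 192 = 20.672 → round up to 21 risers.
R = 3969 ÷ 21 = 189 mm.
Tread T = 636 − 2 × 189 = 258 mm (≥ 247 mm).
Treads = 21 − 1 = 20; going = 20 × 258 = 5160 mm.

5160 mm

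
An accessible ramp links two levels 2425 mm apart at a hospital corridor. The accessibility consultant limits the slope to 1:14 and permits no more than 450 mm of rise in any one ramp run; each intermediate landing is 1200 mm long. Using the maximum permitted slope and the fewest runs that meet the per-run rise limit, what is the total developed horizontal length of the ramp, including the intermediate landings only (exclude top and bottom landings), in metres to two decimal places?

⌈2425/450⌉ = 6 ramp runs. That means 5 intermediate landings.
Horizontal run for 2425 mm of rise at 1:14 is 2425 × 14 = 33950 mm.
Intermediate landings: 5 × 1200 = 6000 mm.
Developed length = 33950 + 6000 = 39950 mm.
= 39.95 m.

39.95 m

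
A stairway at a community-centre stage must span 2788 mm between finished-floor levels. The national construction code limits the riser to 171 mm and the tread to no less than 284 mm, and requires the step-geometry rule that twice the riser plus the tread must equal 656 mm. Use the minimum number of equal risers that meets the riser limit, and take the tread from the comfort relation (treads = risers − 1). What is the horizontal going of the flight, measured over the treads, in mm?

5248 mm

2788 / 171 = 16.304 → round up to 17 risers.
Riser R = 2788 / 17 = 164 mm, within the 171 mm limit.
From 2R + T = 656: T = 656 − 328 = 328 mm.
Treads = 17 − 1 = 16; going = 16 × 328 = 5248 mm.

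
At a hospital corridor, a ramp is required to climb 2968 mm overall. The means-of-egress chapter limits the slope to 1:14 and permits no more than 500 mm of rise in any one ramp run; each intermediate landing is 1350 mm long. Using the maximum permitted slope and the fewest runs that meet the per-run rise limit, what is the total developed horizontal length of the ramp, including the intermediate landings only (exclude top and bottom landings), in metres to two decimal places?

48.30 m

2968 / 500 = 5.936 → round up to 6 ramp runs. That means 5 intermediate landings.
Horizontal run for 2968 mm of rise at 1:14 is 2968 × 14 = 41552 mm.
Intermediate landings: 5 × 1350 = 6750 mm.
Developed length = 41552 + 6750 = 48302 mm.
= 48.30 m.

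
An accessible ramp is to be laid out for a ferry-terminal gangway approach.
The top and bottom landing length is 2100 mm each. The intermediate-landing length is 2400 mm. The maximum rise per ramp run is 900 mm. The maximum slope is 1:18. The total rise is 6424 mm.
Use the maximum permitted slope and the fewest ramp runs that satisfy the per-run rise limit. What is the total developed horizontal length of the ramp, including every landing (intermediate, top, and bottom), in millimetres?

6424 / 900 = 7.138 → round up to 8 ramp runs. That means 7 intermediate landings.
Horizontal run for 6424 mm of rise at 1:18 is 6424 × 18 = 115632 mm.
7 intermediate landings contribute 7 × 2400 = 16800 mm.
Top and bottom landings: 2 × 2100 = 4200 mm.
Total = 115632 + 16800 + 4200 = 136632 mm.

136632 mm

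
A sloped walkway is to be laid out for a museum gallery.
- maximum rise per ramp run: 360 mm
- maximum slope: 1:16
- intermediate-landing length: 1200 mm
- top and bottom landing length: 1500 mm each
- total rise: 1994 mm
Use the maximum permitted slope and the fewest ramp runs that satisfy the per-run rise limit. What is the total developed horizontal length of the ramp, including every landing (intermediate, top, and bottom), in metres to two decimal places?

40.90 m

1994 / 360 = 5.54, so 6 ramp runs are needed. That means 5 intermediate landings.
Horizontal run for 1994 mm of rise at 1:16 is 1994 × 16 = 31904 mm.
Intermediate landings: 5 × 1200 = 6000 mm.
Top and bottom landings: 2 × 1500 = 3000 mm.
Total = 31904 + 6000 + 3000 = 40904 mm.
= 40.90 m.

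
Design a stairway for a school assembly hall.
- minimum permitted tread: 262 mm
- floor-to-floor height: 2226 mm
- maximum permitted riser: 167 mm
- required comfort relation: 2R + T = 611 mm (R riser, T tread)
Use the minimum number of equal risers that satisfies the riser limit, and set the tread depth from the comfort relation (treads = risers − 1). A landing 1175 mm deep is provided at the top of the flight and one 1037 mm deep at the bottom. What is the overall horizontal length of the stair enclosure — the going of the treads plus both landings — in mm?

6021 mm

2226 / 167 = 13.33, so 14 risers are needed.
R = 2226 ÷ 14 = 159 mm.
From 2R + T = 611: T = 611 − 318 = 293 mm.
14 risers give 13 treads; going = 13 × 293 = 3809 mm.
Add landings: 3809 + 1175 + 1037 = 6021 mm.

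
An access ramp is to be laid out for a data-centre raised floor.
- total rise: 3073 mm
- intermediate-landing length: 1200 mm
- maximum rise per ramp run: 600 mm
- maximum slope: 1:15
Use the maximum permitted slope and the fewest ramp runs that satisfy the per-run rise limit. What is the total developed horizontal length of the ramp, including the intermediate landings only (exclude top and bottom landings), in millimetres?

52095 mm

3073 / 600 = 5.122 → round up to 6 ramp runs. That means 5 intermediate landings.
Horizontal run for 3073 mm of rise at 1:15 is 3073 × 15 = 46095 mm.
Intermediate landings: 5 × 1200 = 6000 mm.
Developed length = 46095 + 6000 = 52095 mm.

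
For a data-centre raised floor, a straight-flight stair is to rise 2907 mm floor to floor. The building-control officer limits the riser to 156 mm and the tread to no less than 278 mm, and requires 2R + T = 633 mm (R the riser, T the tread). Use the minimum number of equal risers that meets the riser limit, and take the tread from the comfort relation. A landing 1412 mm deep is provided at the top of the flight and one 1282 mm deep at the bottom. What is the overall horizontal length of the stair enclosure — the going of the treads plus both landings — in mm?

2907 / 156 = 18.635 → round up to 19 risers.
R = 2907 ÷ 19 = 153 mm.
Tread T = 633 − 2 × 153 = 327 mm (≥ 278 mm).
19 risers give 18 treads; going = 18 × 327 = 5886 mm.
Add landings: 5886 + 1412 + 1282 = 8580 mm.

8580 mm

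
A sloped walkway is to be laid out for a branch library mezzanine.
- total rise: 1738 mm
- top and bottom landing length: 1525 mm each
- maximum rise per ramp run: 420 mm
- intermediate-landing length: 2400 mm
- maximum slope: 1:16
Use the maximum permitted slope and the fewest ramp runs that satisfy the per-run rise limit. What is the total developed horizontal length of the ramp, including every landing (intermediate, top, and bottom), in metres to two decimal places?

At most 420 each: 1738/420 = 4.14, giving 5 ramp runs. That means 4 intermediate landings.
Ramp run (horizontal) at 1:16: 1738 × 16 = 27808 mm.
4 intermediate landings contribute 4 × 2400 = 9600 mm.
Top and bottom landings: 2 × 1525 = 3050 mm.
Total = 27808 + 9600 + 3050 = 40458 mm.
= 40.46 m.

40.46 m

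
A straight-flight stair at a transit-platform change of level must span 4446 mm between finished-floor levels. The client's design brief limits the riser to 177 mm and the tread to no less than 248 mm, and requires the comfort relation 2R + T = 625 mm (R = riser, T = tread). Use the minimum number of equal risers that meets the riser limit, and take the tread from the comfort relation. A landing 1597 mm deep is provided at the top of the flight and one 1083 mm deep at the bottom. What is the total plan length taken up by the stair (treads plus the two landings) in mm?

4446 / 177 = 25.119 → round up to 26 risers.
R = 4446 ÷ 26 = 171 mm.
T = 625 − 2·171 = 283 mm, which satisfies the 248 mm minimum.
Treads = 26 − 1 = 25; going = 25 × 283 = 7075 mm.
Add landings: 7075 + 1597 + 1083 = 9755 mm.

9755 mm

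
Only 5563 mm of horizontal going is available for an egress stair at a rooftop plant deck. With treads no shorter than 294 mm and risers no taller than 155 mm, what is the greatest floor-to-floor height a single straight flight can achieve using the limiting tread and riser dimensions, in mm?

5563 / 294 = 18.92, so 18 treads fit.
Risers = treads + 1 = 19.
Maximum height = 19 × 155 = 2945 mm.

2945 mm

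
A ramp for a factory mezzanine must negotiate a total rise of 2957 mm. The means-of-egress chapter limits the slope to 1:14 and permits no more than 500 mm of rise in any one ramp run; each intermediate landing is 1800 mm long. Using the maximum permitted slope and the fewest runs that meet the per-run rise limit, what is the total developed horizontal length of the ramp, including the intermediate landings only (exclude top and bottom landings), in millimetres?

2957 / 500 = 5.914 → round up to 6 ramp runs. That means 5 intermediate landings.
Horizontal run for 2957 mm of rise at 1:14 is 2957 × 14 = 41398 mm.
Intermediate landings: 5 × 1800 = 9000 mm.
Total developed length = 41398 + 9000 = 50398 mm.

50398 mm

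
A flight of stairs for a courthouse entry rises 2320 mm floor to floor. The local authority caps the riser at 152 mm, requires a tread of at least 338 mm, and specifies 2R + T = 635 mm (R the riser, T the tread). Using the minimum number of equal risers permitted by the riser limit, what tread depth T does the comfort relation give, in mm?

At most 152 each: 2320/152 = 15.26, giving 16 risers.
R = 2320 ÷ 16 = 145 mm.
T = 635 − 2·145 = 345 mm, which satisfies the 338 mm minimum.

345 mm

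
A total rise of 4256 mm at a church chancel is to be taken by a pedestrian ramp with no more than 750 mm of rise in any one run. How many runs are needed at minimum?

4256 / 750 = 5.675 → round up to 6 ramp runs.

6 runs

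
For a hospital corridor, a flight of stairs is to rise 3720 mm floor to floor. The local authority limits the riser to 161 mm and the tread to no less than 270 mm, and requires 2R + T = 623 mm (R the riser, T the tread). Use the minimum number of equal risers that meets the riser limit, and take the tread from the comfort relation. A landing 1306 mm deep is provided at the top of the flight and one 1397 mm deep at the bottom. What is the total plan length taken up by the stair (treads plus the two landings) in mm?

9902 mm

3720 / 161 = 23.11, so 24 risers are needed.
R = 3720 ÷ 24 = 155 mm.
Tread T = 623 − 2 × 155 = 313 mm (≥ 270 mm).
Treads = 24 − 1 = 23; going = 23 × 313 = 7199 mm.
Add landings: 7199 + 1306 + 1397 = 9902 mm.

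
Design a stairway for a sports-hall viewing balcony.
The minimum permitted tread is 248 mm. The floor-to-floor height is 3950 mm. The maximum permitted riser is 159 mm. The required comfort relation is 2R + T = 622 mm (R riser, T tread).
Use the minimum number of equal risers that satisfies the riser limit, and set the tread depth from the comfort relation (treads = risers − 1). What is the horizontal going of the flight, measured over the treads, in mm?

7344 mm

⌈3950/159⌉ = 25 risers.
Riser R = 3950 / 25 = 158 mm, within the 159 mm limit.
T = 622 − 2·158 = 306 mm, which satisfies the 248 mm minimum.
25 risers give 24 treads; going = 24 × 306 = 7344 mm.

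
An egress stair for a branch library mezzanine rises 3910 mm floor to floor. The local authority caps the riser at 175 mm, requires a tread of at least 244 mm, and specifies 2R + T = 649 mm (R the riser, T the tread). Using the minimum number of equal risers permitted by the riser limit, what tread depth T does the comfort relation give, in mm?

3910 / 175 = 22.34, so 23 risers are needed.
Each riser is 3910/23 = 170 mm (≤ 175 mm).
T = 649 − 2·170 = 309 mm, which satisfies the 244 mm minimum.

309 mm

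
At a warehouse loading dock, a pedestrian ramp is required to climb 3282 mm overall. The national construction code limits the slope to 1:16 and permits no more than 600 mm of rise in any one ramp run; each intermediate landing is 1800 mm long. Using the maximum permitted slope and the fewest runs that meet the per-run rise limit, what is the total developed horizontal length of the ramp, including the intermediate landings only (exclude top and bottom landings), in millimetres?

61512 mm

3282 / 600 = 5.47, so 6 ramp runs are needed. That means 5 intermediate landings.
Ramp run (horizontal) at 1:16: 3282 × 16 = 52512 mm.
Intermediate landings: 5 × 1800 = 9000 mm.
Total developed length = 52512 + 9000 = 61512 mm.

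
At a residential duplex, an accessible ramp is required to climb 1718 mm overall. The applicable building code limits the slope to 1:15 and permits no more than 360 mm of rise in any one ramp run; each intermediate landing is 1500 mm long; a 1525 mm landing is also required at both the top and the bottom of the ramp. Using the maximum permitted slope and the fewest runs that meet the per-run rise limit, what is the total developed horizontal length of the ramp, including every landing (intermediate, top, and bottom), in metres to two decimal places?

34.82 m

At most 360 each: 1718/360 = 4.77, giving 5 ramp runs. That means 4 intermediate landings.
Horizontal run for 1718 mm of rise at 1:15 is 1718 × 15 = 25770 mm.
4 intermediate landings contribute 4 × 1500 = 6000 mm.
Top and bottom landings: 2 × 1525 = 3050 mm.
Total = 25770 + 6000 + 3050 = 34820 mm.
= 34.82 m.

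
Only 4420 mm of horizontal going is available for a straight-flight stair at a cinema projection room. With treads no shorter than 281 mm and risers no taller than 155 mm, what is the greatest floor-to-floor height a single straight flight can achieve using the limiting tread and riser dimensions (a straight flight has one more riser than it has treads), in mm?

4420 / 281 = 15.73, so 15 treads fit.
Risers = treads + 1 = 16.
Maximum height = 16 × 155 = 2480 mm.

2480 mm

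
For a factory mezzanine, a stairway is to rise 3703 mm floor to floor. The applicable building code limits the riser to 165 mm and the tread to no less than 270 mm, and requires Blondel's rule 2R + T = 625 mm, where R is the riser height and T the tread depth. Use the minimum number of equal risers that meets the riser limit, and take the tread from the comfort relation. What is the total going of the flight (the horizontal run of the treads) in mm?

3703 / 165 = 22.44, so 23 risers are needed.
Riser R = 3703 / 23 = 161 mm, within the 165 mm limit.
T = 625 − 2·161 = 303 mm, which satisfies the 270 mm minimum.
Treads = 23 − 1 = 22; going = 22 × 303 = 6666 mm.

6666 mm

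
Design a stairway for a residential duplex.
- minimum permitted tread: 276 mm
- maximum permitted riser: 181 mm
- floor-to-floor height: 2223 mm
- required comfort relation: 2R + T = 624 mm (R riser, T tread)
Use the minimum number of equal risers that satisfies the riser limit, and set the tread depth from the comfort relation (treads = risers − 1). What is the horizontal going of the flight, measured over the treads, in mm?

2223 / 181 = 12.28, so 13 risers are needed.
Riser R = 2223 / 13 = 171 mm, within the 181 mm limit.
Tread T = 624 − 2 × 171 = 282 mm (≥ 276 mm).
Treads = 13 − 1 = 12; going = 12 × 282 = 3384 mm.

3384 mm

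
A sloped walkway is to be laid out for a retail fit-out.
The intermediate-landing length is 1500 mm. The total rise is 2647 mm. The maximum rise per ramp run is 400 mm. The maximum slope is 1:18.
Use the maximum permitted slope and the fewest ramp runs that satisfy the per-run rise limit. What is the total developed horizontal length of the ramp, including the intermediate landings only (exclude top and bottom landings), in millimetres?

2647 / 400 = 6.62, so 7 ramp runs are needed. That means 6 intermediate landings.
Ramp run (horizontal) at 1:18: 2647 × 18 = 47646 mm.
6 intermediate landings contribute 6 × 1500 = 9000 mm.
Total developed length = 47646 + 9000 = 56646 mm.

56646 mm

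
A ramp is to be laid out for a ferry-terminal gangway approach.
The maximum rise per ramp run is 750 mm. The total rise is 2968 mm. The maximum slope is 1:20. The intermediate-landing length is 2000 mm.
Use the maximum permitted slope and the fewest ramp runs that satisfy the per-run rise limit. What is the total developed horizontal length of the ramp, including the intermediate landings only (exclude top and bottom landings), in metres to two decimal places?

2968 / 750 = 3.957 → round up to 4 ramp runs. That means 3 intermediate landings.
Horizontal run for 2968 mm of rise at 1:20 is 2968 × 20 = 59360 mm.
Intermediate landings: 3 × 2000 = 6000 mm.
Developed length = 59360 + 6000 = 65360 mm.
= 65.36 m.

65.36 m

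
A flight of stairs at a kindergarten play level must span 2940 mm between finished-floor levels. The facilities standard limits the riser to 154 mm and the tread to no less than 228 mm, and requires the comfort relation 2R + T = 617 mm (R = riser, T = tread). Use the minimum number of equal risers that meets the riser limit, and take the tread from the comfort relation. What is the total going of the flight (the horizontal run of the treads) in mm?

2940 / 154 = 19.091 → round up to 20 risers.
R = 2940 ÷ 20 = 147 mm.
Tread T = 617 − 2 × 147 = 323 mm (≥ 228 mm).
Treads = 20 − 1 = 19; going = 19 × 323 = 6137 mm.

6137 mm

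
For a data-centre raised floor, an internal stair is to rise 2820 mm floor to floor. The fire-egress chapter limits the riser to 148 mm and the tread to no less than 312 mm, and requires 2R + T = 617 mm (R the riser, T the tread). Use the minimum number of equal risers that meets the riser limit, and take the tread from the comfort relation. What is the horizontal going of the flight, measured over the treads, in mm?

2820 / 148 = 19.054 → round up to 20 risers.
Riser R = 2820 / 20 = 141 mm, within the 148 mm limit.
Tread T = 617 − 2 × 141 = 335 mm (≥ 312 mm).
20 risers give 19 treads; going = 19 × 335 = 6365 mm.

6365 mm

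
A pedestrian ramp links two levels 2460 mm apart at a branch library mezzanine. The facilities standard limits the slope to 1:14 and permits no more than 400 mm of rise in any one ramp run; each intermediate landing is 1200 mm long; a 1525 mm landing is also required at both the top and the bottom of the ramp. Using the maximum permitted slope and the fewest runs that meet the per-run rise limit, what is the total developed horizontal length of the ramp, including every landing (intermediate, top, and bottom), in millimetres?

44690 mm

⌈2460/400⌉ = 7 ramp runs. That means 6 intermediate landings.
Ramp run (horizontal) at 1:14: 2460 × 14 = 34440 mm.
6 intermediate landings contribute 6 × 1200 = 7200 mm.
Top and bottom landings: 2 × 1525 = 3050 mm.
Total = 34440 + 7200 + 3050 = 44690 mm.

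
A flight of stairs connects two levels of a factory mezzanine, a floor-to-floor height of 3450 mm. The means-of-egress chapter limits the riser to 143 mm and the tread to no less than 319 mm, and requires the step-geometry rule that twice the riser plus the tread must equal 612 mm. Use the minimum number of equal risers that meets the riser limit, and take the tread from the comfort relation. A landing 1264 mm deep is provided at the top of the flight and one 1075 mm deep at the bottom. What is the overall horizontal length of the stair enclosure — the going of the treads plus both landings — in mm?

10403 mm

3450 / 143 = 24.126 → round up to 25 risers.
R = 3450 ÷ 25 = 138 mm.
From 2R + T = 612: T = 612 − 276 = 336 mm.
Treads = 25 − 1 = 24; going = 24 × 336 = 8064 mm.
Enclosure = 8064 + 1264 + 1075 = 10403 mm.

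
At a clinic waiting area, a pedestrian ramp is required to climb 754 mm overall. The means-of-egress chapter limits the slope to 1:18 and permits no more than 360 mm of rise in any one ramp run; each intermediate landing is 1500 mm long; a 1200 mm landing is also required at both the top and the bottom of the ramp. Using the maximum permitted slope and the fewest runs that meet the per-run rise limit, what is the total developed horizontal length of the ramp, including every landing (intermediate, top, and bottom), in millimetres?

18972 mm

754 / 360 = 2.094 → round up to 3 ramp runs. That means 2 intermediate landings.
Ramp run (horizontal) at 1:18: 754 × 18 = 13572 mm.
2 intermediate landings contribute 2 × 1500 = 3000 mm.
Top and bottom landings: 2 × 1200 = 2400 mm.
Total = 13572 + 3000 + 2400 = 18972 mm.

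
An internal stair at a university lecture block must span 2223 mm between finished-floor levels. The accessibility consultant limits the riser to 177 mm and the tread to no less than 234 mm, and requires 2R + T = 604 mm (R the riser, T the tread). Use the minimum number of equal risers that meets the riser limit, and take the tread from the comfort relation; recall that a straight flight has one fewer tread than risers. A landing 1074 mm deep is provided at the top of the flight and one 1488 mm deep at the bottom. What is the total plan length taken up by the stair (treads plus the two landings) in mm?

5706 mm

2223 / 177 = 12.559 → round up to 13 risers.
R = 2223 ÷ 13 = 171 mm.
From 2R + T = 604: T = 604 − 342 = 262 mm.
Going = (13 − 1) × 262 = 3144 mm.
Add landings: 3144 + 1074 + 1488 = 5706 mm.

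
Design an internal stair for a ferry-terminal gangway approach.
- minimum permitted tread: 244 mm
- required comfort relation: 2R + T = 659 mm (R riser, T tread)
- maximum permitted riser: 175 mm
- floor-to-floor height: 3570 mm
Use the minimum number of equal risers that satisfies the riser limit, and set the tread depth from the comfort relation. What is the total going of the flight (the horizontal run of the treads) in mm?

3570 / 175 = 20.400 → round up to 21 risers.
R = 3570 ÷ 21 = 170 mm.
Tread T = 659 − 2 × 170 = 319 mm (≥ 244 mm).
Treads = 21 − 1 = 20; going = 20 × 319 = 6380 mm.

6380 mm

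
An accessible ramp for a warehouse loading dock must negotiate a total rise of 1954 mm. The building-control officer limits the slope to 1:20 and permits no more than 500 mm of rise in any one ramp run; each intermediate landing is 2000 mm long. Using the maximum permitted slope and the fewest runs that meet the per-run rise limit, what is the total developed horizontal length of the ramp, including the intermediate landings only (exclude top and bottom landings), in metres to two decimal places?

45.08 m

1954 / 500 = 3.91, so 4 ramp runs are needed. That means 3 intermediate landings.
Ramp run (horizontal) at 1:20: 1954 × 20 = 39080 mm.
Intermediate landings: 3 × 2000 = 6000 mm.
Total developed length = 39080 + 6000 = 45080 mm.
= 45.08 m.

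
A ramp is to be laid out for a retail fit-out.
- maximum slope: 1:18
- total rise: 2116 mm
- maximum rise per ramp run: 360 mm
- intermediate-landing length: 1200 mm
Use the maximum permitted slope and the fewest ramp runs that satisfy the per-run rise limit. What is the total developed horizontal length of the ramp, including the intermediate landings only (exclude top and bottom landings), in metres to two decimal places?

At most 360 each: 2116/360 = 5.88, giving 6 ramp runs. That means 5 intermediate landings.
Ramp run (horizontal) at 1:18: 2116 × 18 = 38088 mm.
5 intermediate landings contribute 5 × 1200 = 6000 mm.
Total developed length = 38088 + 6000 = 44088 mm.
= 44.09 m.

44.09 m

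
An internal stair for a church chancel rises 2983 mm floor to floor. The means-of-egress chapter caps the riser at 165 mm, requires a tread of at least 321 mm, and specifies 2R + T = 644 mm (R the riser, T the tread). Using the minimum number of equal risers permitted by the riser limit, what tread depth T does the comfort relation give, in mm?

330 mm

⌈2983/165⌉ = 19 risers.
Riser R = 2983 / 19 = 157 mm, within the 165 mm limit.
From 2R + T = 644: T = 644 − 314 = 330 mm.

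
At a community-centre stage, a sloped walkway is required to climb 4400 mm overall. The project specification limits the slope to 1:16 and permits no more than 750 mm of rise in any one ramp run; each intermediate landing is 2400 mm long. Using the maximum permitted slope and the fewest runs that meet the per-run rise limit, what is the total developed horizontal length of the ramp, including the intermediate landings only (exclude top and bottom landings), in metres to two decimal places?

82.40 m

4400 / 750 = 5.867 → round up to 6 ramp runs. That means 5 intermediate landings.
Ramp run (horizontal) at 1:16: 4400 × 16 = 70400 mm.
5 intermediate landings contribute 5 × 2400 = 12000 mm.
Total developed length = 70400 + 12000 = 82400 mm.
= 82.40 m.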